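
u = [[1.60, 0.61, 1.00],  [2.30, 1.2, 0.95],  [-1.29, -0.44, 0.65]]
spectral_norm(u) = 3.54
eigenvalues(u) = [(0.24+0j), (1.6+0.83j), (1.6-0.83j)]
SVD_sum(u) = [[1.67, 0.77, 0.59],[2.39, 1.09, 0.85],[-0.94, -0.43, -0.33]] + [[-0.13, -0.02, 0.39], [-0.04, -0.01, 0.11], [-0.33, -0.05, 0.99]] + [[0.06, -0.14, 0.01], [-0.05, 0.11, -0.01], [-0.02, 0.04, -0.0]]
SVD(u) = [[-0.55,-0.37,0.75],[-0.78,-0.11,-0.62],[0.31,-0.92,-0.23]] @ diag([3.5398348704713665, 1.1291491236758642, 0.19847253285277217]) @ [[-0.87, -0.40, -0.31], [0.31, 0.05, -0.95], [0.39, -0.92, 0.08]]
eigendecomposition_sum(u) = [[0.08+0.00j, (-0.07-0j), -0.04+0.00j], [(-0.21+0j), 0.18+0.00j, 0.10+0.00j], [0.02+0.00j, (-0.02-0j), (-0.01+0j)]] + [[0.76-0.13j,0.34-0.12j,0.52-0.71j],[1.25-0.75j,(0.51-0.44j),(0.43-1.6j)],[-0.66+1.09j,-0.21+0.55j,0.33+1.40j]] + [[0.76+0.13j, (0.34+0.12j), (0.52+0.71j)], [(1.25+0.75j), 0.51+0.44j, 0.43+1.60j], [-0.66-1.09j, (-0.21-0.55j), (0.33-1.4j)]]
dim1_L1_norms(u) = [3.21, 4.45, 2.38]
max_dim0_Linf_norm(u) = 2.3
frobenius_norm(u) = 3.72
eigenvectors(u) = [[0.35+0.00j, -0.35-0.13j, -0.35+0.13j], [-0.93+0.00j, -0.70+0.00j, -0.70-0.00j], [0.10+0.00j, (0.54-0.29j), (0.54+0.29j)]]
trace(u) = 3.45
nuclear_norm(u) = 4.87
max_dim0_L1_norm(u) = 5.19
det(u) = 0.79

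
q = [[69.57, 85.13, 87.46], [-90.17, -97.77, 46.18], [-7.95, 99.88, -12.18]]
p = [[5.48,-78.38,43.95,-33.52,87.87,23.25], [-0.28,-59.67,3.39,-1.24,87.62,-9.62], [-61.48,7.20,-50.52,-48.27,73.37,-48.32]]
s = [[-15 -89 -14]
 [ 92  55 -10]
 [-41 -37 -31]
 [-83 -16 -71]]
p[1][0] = -0.28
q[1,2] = 46.18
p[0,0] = 5.48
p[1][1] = -59.67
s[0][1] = -89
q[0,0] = 69.57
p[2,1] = 7.2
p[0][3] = -33.52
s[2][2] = -31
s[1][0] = 92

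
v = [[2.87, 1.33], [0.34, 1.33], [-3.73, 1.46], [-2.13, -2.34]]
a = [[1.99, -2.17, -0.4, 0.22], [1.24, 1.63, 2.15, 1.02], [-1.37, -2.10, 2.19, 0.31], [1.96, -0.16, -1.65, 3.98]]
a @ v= [[6.0, -1.34], [-6.08, 4.57], [-13.47, -2.14], [3.25, -9.33]]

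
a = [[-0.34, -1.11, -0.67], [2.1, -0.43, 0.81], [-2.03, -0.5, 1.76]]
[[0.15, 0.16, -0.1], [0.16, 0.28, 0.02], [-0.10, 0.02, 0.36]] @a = [[0.49, -0.19, -0.15], [0.49, -0.31, 0.15], [-0.65, -0.08, 0.72]]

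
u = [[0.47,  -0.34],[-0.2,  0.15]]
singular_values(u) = [0.63, 0.0]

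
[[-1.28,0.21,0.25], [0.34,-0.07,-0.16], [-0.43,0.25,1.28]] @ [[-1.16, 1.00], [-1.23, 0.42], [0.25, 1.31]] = [[1.29, -0.86], [-0.35, 0.10], [0.51, 1.35]]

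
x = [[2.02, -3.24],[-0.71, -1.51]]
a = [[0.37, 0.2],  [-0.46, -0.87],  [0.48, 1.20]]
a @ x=[[0.61, -1.50],[-0.31, 2.8],[0.12, -3.37]]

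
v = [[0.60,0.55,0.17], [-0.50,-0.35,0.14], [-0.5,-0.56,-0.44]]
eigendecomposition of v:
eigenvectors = [[0.58+0.00j, 0.39+0.31j, 0.39-0.31j],[-0.75+0.00j, (-0.7+0j), (-0.7-0j)],[0.31+0.00j, (0.08-0.51j), (0.08+0.51j)]]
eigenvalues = [(-0.02+0j), (-0.09+0.33j), (-0.09-0.33j)]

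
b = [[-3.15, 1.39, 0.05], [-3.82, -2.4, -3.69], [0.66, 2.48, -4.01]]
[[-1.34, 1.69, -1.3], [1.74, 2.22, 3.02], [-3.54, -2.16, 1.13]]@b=[[-3.09, -9.14, -1.09], [-11.97, 4.58, -20.22], [20.15, 3.07, 3.26]]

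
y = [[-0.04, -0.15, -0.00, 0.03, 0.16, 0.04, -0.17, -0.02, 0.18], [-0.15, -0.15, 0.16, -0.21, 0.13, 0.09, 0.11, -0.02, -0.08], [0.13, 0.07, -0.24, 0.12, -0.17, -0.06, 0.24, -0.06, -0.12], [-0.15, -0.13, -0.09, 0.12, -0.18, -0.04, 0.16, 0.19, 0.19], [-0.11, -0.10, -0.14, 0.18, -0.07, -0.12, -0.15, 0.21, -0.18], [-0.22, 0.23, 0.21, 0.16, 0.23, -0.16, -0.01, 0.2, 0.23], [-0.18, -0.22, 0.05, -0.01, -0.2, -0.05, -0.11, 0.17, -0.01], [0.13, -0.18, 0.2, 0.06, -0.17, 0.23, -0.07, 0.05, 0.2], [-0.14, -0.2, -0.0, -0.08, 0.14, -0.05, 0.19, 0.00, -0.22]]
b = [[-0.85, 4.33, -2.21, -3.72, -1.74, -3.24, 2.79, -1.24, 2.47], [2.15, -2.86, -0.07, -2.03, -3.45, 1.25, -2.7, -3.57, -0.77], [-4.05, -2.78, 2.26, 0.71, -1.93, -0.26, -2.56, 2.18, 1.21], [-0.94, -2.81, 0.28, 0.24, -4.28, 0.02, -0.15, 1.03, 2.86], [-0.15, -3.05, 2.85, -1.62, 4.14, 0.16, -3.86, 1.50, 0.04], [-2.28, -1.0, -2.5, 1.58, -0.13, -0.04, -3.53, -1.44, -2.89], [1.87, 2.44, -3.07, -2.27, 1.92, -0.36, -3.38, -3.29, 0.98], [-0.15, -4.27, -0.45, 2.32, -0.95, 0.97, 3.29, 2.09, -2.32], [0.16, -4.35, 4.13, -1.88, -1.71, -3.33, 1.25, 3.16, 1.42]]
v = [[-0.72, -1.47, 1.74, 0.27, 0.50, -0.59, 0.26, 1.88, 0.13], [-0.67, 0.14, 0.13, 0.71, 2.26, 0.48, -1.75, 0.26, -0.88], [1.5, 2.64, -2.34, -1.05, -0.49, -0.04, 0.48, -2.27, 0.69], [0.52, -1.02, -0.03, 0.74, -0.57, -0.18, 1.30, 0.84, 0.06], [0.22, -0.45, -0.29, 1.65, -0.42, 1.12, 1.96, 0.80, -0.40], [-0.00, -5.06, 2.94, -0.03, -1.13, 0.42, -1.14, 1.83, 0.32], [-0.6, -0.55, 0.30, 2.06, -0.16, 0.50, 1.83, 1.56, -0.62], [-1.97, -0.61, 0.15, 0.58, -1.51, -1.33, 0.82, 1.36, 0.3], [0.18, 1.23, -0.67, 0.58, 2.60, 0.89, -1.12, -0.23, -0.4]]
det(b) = -13233.69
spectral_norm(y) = 0.68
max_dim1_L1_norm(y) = 1.65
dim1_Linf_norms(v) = [1.88, 2.26, 2.64, 1.3, 1.96, 5.06, 2.06, 1.97, 2.6]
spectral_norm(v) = 8.53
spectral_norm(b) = 12.78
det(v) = 0.03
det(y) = 0.00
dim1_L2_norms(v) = [3.16, 3.2, 4.68, 2.15, 3.02, 6.36, 3.38, 3.36, 3.37]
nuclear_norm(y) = 3.37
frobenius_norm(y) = 1.33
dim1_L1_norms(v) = [7.56, 7.28, 11.5, 5.26, 7.31, 12.87, 8.18, 8.63, 7.9]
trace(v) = 0.61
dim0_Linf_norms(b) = [4.05, 4.35, 4.13, 3.72, 4.28, 3.33, 3.86, 3.57, 2.89]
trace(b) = 3.02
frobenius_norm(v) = 11.42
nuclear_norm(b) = 53.19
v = y @ b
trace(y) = -0.82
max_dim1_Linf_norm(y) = 0.24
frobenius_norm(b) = 21.39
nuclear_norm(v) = 23.91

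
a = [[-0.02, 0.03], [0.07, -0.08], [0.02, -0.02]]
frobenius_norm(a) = 0.12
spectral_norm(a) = 0.12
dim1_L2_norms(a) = [0.04, 0.11, 0.03]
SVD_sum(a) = [[-0.02, 0.03], [0.07, -0.08], [0.02, -0.02]] + [[0.00, 0.0], [0.00, 0.00], [0.00, 0.00]]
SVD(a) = [[-0.31, -0.88], [0.92, -0.18], [0.24, -0.43]] @ diag([0.11565175185578234, 0.004967121167089183]) @ [[0.65, -0.76], [-0.76, -0.65]]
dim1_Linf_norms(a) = [0.03, 0.08, 0.02]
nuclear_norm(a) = 0.12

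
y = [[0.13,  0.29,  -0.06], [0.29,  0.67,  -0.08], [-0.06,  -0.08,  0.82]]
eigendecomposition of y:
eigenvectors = [[0.92, -0.28, -0.28], [-0.4, -0.7, -0.60], [0.03, -0.66, 0.75]]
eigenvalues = [0.0, 0.71, 0.91]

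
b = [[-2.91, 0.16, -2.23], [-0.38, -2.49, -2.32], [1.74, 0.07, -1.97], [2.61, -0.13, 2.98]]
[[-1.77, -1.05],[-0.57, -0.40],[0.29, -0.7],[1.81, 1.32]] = b @ [[0.43, 0.05], [-0.05, -0.21], [0.23, 0.39]]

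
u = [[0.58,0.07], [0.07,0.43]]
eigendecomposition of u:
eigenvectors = [[0.93, -0.37], [0.37, 0.93]]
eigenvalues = [0.61, 0.4]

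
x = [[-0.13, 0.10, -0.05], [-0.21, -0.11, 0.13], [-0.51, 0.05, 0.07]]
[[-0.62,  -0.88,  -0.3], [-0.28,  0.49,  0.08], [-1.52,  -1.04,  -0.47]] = x @ [[3.08, 2.33, 0.78], [-1.31, -3.53, -1.82], [1.72, 4.58, 0.33]]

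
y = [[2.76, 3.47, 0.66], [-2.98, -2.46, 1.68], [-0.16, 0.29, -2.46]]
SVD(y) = [[-0.72, 0.44, -0.53],[0.69, 0.38, -0.62],[-0.08, -0.81, -0.58]] @ diag([5.898430285109794, 2.959394327531106, 0.6784580944143188]) @ [[-0.68, -0.72, 0.15], [0.08, 0.13, 0.99], [0.73, -0.69, 0.03]]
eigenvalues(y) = [(0.32+2.03j), (0.32-2.03j), (-2.8+0j)]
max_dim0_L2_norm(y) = 4.26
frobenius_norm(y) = 6.63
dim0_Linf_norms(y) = [2.98, 3.47, 2.46]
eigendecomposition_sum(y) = [[(1.34+0.86j), (1.63-0.18j), 0.90-0.56j], [-1.41+0.17j, (-1.03+1.05j), (-0.3+0.9j)], [(-0.16+0.09j), (-0.07+0.17j), 0.01+0.12j]] + [[1.34-0.86j, (1.63+0.18j), 0.90+0.56j], [(-1.41-0.17j), (-1.03-1.05j), (-0.3-0.9j)], [-0.16-0.09j, (-0.07-0.17j), (0.01-0.12j)]] + [[(0.07+0j),(0.2+0j),-1.13-0.00j],[-0.15-0.00j,(-0.4-0j),(2.28+0j)],[0.16+0.00j,(0.44+0j),-2.47-0.00j]]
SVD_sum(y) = [[2.92, 3.06, -0.63],  [-2.76, -2.89, 0.59],  [0.31, 0.33, -0.07]] + [[0.10, 0.17, 1.3], [0.09, 0.14, 1.1], [-0.19, -0.31, -2.38]] + [[-0.26, 0.25, -0.01], [-0.31, 0.29, -0.01], [-0.28, 0.27, -0.01]]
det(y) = -11.84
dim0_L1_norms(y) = [5.9, 6.22, 4.8]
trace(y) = -2.16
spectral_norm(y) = 5.90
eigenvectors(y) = [[-0.74+0.00j, -0.74-0.00j, (0.32+0j)],[0.51-0.42j, (0.51+0.42j), (-0.64+0j)],[(0.04-0.07j), (0.04+0.07j), 0.70+0.00j]]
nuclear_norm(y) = 9.54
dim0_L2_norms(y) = [4.06, 4.26, 3.05]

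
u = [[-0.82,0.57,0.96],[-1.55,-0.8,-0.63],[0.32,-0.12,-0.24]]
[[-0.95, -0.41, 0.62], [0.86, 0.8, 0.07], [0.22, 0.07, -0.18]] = u@[[-0.03, -0.13, -0.21], [-0.41, -0.62, -0.1], [-0.77, -0.17, 0.53]]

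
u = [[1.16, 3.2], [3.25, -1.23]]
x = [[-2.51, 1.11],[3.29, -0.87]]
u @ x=[[7.62, -1.5], [-12.20, 4.68]]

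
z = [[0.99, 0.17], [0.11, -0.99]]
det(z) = -0.999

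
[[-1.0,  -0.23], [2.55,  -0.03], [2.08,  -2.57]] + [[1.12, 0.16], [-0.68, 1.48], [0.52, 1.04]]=[[0.12, -0.07], [1.87, 1.45], [2.6, -1.53]]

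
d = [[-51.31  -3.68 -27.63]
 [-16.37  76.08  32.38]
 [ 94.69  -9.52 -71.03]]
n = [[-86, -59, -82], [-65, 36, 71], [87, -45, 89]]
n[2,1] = -45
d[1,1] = 76.08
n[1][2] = 71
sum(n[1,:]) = 42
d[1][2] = 32.38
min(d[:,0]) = -51.31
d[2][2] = -71.03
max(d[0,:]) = -3.68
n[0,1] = -59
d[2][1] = -9.52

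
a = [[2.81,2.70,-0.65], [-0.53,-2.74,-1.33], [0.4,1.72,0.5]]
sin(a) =[[0.85, 1.4, -0.03], [-0.24, -1.81, -0.84], [0.18, 1.01, 0.13]]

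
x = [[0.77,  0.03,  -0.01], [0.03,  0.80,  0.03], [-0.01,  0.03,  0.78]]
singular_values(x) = [0.83, 0.79, 0.74]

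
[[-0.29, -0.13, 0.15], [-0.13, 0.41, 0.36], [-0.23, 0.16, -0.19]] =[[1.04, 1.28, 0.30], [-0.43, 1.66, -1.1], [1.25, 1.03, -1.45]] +[[-1.33, -1.41, -0.15],[0.3, -1.25, 1.46],[-1.48, -0.87, 1.26]]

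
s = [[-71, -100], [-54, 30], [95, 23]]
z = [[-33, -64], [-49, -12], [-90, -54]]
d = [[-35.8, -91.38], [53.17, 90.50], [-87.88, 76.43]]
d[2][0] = -87.88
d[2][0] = -87.88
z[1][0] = -49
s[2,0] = 95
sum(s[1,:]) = -24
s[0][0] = -71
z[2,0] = -90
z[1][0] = -49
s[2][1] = 23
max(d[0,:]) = -35.8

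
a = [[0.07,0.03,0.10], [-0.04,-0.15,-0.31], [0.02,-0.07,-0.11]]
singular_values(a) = [0.39, 0.07, 0.0]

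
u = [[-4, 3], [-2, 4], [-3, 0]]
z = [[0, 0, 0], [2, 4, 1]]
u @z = [[6, 12, 3], [8, 16, 4], [0, 0, 0]]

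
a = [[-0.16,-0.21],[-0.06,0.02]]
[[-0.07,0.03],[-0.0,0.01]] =a @ [[0.15, -0.15], [0.23, -0.02]]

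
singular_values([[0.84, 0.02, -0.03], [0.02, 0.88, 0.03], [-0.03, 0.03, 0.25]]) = [0.89, 0.83, 0.25]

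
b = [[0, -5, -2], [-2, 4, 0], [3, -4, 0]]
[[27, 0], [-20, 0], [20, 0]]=b@[[0, 0], [-5, 0], [-1, 0]]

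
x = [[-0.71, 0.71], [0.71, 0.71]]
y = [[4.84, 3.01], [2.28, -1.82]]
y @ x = [[-1.3, 5.57], [-2.91, 0.33]]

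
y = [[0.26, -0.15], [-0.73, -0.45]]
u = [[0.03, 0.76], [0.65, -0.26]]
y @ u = [[-0.09, 0.24], [-0.31, -0.44]]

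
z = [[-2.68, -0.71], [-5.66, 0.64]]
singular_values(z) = [6.27, 0.91]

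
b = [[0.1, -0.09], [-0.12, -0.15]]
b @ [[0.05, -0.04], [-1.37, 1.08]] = [[0.13, -0.10],[0.20, -0.16]]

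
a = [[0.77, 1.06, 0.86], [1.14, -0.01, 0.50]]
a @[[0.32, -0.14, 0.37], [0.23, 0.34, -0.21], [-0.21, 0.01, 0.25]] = [[0.31, 0.26, 0.28], [0.26, -0.16, 0.55]]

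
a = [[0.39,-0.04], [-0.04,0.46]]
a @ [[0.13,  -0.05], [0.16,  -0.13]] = [[0.04, -0.01], [0.07, -0.06]]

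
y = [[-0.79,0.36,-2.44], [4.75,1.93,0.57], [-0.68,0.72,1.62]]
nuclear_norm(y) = 9.21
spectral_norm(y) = 5.25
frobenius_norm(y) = 6.08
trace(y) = 2.76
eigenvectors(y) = [[0.62+0.00j, -0.09-0.26j, -0.09+0.26j], [-0.74+0.00j, (-0.87+0j), -0.87-0.00j], [0.25+0.00j, (-0.14+0.39j), -0.14-0.39j]]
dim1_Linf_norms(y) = [2.44, 4.75, 1.62]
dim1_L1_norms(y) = [3.59, 7.25, 3.02]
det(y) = -16.60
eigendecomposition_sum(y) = [[-1.46+0.00j, (0.3+0j), -0.97+0.00j], [1.76-0.00j, (-0.36-0j), 1.17-0.00j], [-0.59+0.00j, (0.12+0j), -0.39+0.00j]] + [[(0.33+0.38j), 0.03+0.37j, -0.73+0.14j], [(1.5-0.63j), (1.14+0.27j), -0.30+2.36j], [(-0.05-0.77j), 0.30-0.47j, (1.01+0.51j)]] + [[0.33-0.38j, (0.03-0.37j), (-0.73-0.14j)], [(1.5+0.63j), 1.14-0.27j, -0.30-2.36j], [-0.05+0.77j, 0.30+0.47j, 1.01-0.51j]]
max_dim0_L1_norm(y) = 6.22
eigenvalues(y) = [(-2.21+0j), (2.48+1.16j), (2.48-1.16j)]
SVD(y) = [[-0.21, -0.79, 0.57], [0.98, -0.16, 0.13], [-0.01, 0.59, 0.81]] @ diag([5.250110585365328, 2.8515395838144486, 1.108990912214452]) @ [[0.92,0.34,0.2], [-0.19,-0.06,0.98], [-0.35,0.94,-0.01]]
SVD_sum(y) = [[-1.0, -0.37, -0.22], [4.71, 1.77, 1.02], [-0.05, -0.02, -0.01]] + [[0.43,0.14,-2.22], [0.09,0.03,-0.45], [-0.32,-0.1,1.64]] + [[-0.22,0.59,-0.01], [-0.05,0.13,-0.0], [-0.31,0.84,-0.01]]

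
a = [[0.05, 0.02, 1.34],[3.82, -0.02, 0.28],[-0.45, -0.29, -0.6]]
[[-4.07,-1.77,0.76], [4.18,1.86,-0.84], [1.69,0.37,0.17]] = a@[[1.31, 0.59, -0.27], [-1.53, 0.61, -1.41], [-3.06, -1.35, 0.60]]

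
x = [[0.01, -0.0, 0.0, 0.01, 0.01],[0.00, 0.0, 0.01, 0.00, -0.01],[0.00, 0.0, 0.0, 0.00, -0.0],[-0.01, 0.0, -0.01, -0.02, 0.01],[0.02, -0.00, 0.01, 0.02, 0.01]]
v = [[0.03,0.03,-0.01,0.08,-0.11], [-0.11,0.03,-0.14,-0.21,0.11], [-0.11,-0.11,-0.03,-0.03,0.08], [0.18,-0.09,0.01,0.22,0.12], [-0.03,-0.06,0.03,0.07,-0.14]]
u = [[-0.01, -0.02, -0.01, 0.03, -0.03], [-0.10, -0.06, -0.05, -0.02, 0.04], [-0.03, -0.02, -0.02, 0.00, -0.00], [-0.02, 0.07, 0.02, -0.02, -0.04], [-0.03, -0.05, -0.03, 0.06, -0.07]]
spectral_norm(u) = 0.15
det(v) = -0.00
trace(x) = 0.00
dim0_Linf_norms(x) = [0.02, 0.0, 0.01, 0.02, 0.01]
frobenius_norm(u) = 0.21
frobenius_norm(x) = 0.05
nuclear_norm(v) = 0.95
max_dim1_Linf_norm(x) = 0.02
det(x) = 0.00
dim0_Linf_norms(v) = [0.18, 0.11, 0.14, 0.22, 0.14]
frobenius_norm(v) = 0.52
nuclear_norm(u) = 0.35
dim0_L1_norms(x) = [0.04, 0.0, 0.03, 0.05, 0.04]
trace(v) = 0.11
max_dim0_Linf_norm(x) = 0.02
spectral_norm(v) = 0.41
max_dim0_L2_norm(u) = 0.11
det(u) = -0.00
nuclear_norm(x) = 0.07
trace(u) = -0.18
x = u @ v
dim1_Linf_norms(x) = [0.01, 0.01, 0.0, 0.02, 0.02]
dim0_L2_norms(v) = [0.24, 0.16, 0.15, 0.32, 0.25]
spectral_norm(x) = 0.04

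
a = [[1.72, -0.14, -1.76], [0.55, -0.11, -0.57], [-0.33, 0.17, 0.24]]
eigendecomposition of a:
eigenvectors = [[(0.94+0j), 0.67+0.00j, (0.67-0j)], [0.29+0.00j, (0.17+0.31j), (0.17-0.31j)], [-0.15+0.00j, (0.66-0.05j), (0.66+0.05j)]]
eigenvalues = [(1.96+0j), (-0.06+0.06j), (-0.06-0.06j)]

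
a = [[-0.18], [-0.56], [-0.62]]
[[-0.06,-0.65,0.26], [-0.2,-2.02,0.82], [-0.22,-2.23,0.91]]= a @[[0.35, 3.6, -1.47]]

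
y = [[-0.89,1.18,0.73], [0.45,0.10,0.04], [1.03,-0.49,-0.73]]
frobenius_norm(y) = 2.18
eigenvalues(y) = [-1.86, 0.58, -0.23]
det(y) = 0.25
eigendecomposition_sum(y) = [[-1.05, 0.79, 0.65], [0.22, -0.17, -0.14], [1.05, -0.79, -0.65]] + [[0.19, 0.35, 0.12],[0.18, 0.34, 0.11],[0.08, 0.15, 0.05]] + [[-0.03, 0.04, -0.03], [0.05, -0.07, 0.06], [-0.1, 0.16, -0.13]]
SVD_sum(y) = [[-1.07, 0.93, 0.79], [0.14, -0.13, -0.11], [0.86, -0.76, -0.64]] + [[0.2, 0.22, 0.01],[0.25, 0.28, 0.01],[0.21, 0.23, 0.01]] + [[-0.03, 0.03, -0.06], [0.05, -0.05, 0.13], [-0.04, 0.04, -0.1]]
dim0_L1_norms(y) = [2.37, 1.77, 1.5]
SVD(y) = [[-0.77, -0.52, 0.36],[0.10, -0.66, -0.74],[0.63, -0.54, 0.57]] @ diag([2.0969329922521363, 0.5704583274417964, 0.20700077936281316]) @ [[0.66, -0.58, -0.49], [-0.67, -0.74, -0.03], [-0.34, 0.35, -0.87]]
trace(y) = -1.52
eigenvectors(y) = [[0.7, -0.68, 0.23], [-0.15, -0.67, -0.42], [-0.70, -0.29, 0.88]]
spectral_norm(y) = 2.10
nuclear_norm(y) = 2.87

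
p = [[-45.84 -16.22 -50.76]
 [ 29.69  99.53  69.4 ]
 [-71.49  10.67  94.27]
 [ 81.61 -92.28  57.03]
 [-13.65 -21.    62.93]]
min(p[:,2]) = -50.76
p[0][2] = -50.76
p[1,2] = 69.4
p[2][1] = 10.67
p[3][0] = 81.61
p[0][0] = -45.84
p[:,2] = [-50.76, 69.4, 94.27, 57.03, 62.93]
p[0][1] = -16.22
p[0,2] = -50.76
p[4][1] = -21.0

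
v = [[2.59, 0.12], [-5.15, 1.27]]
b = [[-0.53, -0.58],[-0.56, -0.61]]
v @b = [[-1.44, -1.58], [2.02, 2.21]]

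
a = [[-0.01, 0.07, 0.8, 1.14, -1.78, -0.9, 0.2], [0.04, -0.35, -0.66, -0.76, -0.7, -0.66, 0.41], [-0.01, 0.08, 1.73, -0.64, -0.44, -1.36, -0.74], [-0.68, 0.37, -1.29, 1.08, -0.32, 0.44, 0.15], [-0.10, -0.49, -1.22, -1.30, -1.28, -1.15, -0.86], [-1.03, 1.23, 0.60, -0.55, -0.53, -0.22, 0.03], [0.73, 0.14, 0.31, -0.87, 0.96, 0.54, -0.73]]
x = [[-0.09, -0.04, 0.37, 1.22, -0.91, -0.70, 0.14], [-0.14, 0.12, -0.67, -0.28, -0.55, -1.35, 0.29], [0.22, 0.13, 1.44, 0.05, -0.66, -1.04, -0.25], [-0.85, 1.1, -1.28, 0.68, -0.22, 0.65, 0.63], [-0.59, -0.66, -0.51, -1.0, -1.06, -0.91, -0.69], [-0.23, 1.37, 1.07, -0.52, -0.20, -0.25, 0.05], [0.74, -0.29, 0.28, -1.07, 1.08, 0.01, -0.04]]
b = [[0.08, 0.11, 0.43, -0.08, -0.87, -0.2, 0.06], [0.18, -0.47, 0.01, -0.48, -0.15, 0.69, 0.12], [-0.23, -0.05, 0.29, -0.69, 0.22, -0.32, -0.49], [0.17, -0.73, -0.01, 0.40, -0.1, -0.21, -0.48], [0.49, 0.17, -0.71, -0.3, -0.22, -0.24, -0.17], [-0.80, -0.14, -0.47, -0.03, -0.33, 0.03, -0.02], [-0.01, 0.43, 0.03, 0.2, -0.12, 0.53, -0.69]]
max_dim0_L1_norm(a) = 6.61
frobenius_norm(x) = 5.03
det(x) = 0.00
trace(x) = 0.80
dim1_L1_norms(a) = [4.9, 3.58, 5.0, 4.33, 6.4, 4.19, 4.28]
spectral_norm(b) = 1.01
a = b + x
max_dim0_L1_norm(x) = 5.62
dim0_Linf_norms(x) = [0.85, 1.37, 1.44, 1.22, 1.08, 1.35, 0.69]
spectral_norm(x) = 2.89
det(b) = -1.00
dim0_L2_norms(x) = [1.32, 1.91, 2.4, 2.11, 1.99, 2.17, 1.02]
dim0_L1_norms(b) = [1.96, 2.1, 1.95, 2.18, 2.01, 2.22, 2.03]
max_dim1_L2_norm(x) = 2.21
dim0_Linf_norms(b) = [0.8, 0.73, 0.71, 0.69, 0.87, 0.69, 0.69]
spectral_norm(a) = 3.38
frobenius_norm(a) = 5.64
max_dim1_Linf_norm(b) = 0.87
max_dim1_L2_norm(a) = 2.67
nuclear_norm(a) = 12.51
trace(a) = 0.22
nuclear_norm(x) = 10.78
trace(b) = -0.58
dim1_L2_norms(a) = [2.44, 1.49, 2.45, 1.94, 2.67, 1.89, 1.78]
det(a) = 4.25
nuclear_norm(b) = 7.00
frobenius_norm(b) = 2.65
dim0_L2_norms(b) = [1.0, 1.0, 1.0, 1.0, 1.0, 1.0, 1.0]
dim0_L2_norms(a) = [1.44, 1.43, 2.77, 2.49, 2.61, 2.23, 1.43]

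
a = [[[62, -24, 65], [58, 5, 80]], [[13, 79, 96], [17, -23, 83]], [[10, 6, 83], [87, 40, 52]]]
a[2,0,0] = 10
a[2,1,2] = 52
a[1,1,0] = 17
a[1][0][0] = 13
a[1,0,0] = 13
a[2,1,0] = 87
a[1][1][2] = 83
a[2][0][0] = 10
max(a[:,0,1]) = 79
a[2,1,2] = 52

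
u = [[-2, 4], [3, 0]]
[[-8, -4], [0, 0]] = u @ [[0, 0], [-2, -1]]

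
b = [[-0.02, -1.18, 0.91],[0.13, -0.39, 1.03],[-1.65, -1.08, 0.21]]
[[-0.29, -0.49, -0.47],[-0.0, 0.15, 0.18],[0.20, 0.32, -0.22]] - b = [[-0.27, 0.69, -1.38],[-0.13, 0.54, -0.85],[1.85, 1.40, -0.43]]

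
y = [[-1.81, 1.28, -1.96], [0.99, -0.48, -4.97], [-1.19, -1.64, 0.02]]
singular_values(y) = [5.35, 2.46, 2.02]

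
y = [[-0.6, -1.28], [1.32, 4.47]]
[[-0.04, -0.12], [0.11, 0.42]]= y@ [[0.05, -0.02], [0.01, 0.10]]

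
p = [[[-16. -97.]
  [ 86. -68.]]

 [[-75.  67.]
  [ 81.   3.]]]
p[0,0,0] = -16.0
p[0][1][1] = -68.0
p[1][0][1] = 67.0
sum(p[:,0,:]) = -121.0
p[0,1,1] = -68.0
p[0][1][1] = -68.0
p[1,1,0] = 81.0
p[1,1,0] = 81.0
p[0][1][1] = -68.0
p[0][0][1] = -97.0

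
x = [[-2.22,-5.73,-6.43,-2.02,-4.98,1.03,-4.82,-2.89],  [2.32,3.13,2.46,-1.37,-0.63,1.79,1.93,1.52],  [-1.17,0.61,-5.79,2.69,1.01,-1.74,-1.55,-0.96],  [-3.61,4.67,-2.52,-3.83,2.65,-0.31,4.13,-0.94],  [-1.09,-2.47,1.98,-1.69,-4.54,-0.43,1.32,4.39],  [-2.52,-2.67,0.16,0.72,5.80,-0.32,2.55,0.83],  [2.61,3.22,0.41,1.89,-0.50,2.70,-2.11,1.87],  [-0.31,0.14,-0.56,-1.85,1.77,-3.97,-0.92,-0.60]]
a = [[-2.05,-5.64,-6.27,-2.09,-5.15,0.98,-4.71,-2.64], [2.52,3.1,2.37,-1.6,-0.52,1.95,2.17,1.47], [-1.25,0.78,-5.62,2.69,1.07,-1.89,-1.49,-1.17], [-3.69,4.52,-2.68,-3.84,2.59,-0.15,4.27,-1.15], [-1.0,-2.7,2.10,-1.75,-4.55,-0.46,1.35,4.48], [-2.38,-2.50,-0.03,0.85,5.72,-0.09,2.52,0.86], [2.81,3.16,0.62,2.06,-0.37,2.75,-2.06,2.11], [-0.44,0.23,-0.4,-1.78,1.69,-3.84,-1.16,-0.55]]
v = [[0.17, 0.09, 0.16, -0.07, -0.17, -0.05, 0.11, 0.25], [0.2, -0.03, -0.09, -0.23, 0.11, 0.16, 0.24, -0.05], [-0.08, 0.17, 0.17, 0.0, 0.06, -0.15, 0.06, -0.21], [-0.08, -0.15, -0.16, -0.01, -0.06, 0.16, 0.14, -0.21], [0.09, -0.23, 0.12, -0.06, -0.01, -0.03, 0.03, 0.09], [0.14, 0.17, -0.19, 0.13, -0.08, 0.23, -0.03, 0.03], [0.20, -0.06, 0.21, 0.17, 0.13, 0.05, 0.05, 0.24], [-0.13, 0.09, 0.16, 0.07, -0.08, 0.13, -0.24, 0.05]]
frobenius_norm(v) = 1.12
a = x + v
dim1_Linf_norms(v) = [0.25, 0.24, 0.21, 0.21, 0.23, 0.23, 0.24, 0.24]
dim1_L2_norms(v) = [0.42, 0.45, 0.37, 0.38, 0.3, 0.4, 0.44, 0.37]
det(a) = 578303.35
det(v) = -0.00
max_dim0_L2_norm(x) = 9.58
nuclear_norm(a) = 52.99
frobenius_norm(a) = 21.81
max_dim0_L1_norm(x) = 22.64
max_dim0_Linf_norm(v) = 0.25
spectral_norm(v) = 0.62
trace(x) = -16.28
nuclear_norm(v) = 2.81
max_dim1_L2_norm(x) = 11.86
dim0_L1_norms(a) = [16.14, 22.63, 20.09, 16.66, 21.66, 12.11, 19.73, 14.43]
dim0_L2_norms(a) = [6.36, 9.28, 9.42, 6.33, 9.54, 5.56, 7.82, 6.11]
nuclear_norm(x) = 52.70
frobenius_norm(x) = 21.80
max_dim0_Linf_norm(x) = 6.43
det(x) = 479216.38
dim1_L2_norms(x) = [11.86, 5.72, 7.06, 9.0, 7.48, 7.41, 6.03, 4.89]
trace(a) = -15.66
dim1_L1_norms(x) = [30.12, 15.15, 15.52, 22.66, 17.91, 15.57, 15.31, 10.12]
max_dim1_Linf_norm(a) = 6.27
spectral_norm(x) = 13.52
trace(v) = 0.62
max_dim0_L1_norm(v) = 1.26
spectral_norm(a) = 13.34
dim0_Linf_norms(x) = [3.61, 5.73, 6.43, 3.83, 5.8, 3.97, 4.82, 4.39]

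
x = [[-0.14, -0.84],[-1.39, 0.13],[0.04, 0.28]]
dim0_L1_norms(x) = [1.57, 1.25]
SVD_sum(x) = [[-0.10, 0.00], [-1.39, 0.06], [0.03, -0.00]] + [[-0.04,-0.84],[0.00,0.07],[0.01,0.28]]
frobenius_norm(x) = 1.66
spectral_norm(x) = 1.40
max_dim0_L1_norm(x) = 1.57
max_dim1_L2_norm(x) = 1.4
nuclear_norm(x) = 2.29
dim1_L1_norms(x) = [0.98, 1.52, 0.32]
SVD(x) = [[-0.07, 0.95], [-1.0, -0.08], [0.02, -0.32]] @ diag([1.3984393693605748, 0.8936259453610318]) @ [[1.0, -0.04], [-0.04, -1.0]]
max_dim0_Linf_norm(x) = 1.39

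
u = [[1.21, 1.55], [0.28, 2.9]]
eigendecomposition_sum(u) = [[0.88, -0.71],[-0.13, 0.1]] + [[0.33,2.26], [0.41,2.80]]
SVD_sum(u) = [[0.47, 1.75], [0.75, 2.77]] + [[0.74, -0.20],[-0.47, 0.13]]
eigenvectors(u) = [[-0.99, -0.63], [0.14, -0.78]]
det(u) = 3.07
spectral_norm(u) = 3.40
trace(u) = 4.11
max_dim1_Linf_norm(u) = 2.9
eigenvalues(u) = [0.98, 3.13]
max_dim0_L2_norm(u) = 3.29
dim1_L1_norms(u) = [2.76, 3.18]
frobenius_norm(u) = 3.51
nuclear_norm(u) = 4.30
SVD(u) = [[0.53,0.85], [0.85,-0.53]] @ diag([3.396363786931859, 0.9053800455156289]) @ [[0.26, 0.97], [0.97, -0.26]]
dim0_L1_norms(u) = [1.49, 4.45]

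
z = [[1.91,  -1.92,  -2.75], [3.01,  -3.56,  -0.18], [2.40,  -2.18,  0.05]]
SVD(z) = [[-0.51, 0.86, 0.05], [-0.71, -0.39, -0.59], [-0.49, -0.33, 0.81]] @ diag([6.434319657419394, 2.3773698666941856, 0.35446165248281764]) @ [[-0.66,0.71,0.23], [-0.14,0.19,-0.97], [0.73,0.68,0.03]]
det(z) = -5.42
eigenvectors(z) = [[0.72+0.00j, 0.72-0.00j, -0.62+0.00j],  [(0.46-0.27j), (0.46+0.27j), -0.77+0.00j],  [0.23-0.37j, (0.23+0.37j), (-0.16+0j)]]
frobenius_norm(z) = 6.87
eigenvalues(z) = [(-0.21+2.14j), (-0.21-2.14j), (-1.18+0j)]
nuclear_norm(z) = 9.17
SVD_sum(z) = [[2.18, -2.32, -0.76], [3.04, -3.24, -1.07], [2.08, -2.22, -0.73]] + [[-0.28, 0.39, -1.99], [0.13, -0.18, 0.89], [0.11, -0.15, 0.77]] + [[0.01, 0.01, 0.00],[-0.15, -0.14, -0.01],[0.21, 0.19, 0.01]]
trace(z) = -1.60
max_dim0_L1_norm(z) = 7.66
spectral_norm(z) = 6.43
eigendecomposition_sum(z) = [[0.60+1.79j, (-0.07-1.65j), (-2.04+1.02j)], [1.06+0.91j, (-0.67-1.03j), -0.92+1.42j], [(1.11+0.28j), -0.86-0.50j, -0.14+1.37j]] + [[0.60-1.79j,-0.07+1.65j,(-2.04-1.02j)], [(1.06-0.91j),-0.67+1.03j,-0.92-1.42j], [1.11-0.28j,-0.86+0.50j,-0.14-1.37j]] + [[(0.71-0j),-1.79+0.00j,1.33+0.00j],[(0.88-0j),-2.23+0.00j,1.65+0.00j],[(0.18-0j),-0.45+0.00j,(0.34+0j)]]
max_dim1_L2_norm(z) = 4.67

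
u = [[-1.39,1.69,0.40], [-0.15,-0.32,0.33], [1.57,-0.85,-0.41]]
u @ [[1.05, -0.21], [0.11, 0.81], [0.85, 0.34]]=[[-0.93, 1.8],[0.09, -0.12],[1.21, -1.16]]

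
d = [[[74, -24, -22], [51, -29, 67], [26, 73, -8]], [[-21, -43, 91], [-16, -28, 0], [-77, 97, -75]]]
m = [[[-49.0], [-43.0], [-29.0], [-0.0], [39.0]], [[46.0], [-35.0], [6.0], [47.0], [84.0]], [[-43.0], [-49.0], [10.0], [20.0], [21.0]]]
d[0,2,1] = 73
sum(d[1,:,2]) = 16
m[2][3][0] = 20.0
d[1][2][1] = 97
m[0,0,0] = -49.0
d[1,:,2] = [91, 0, -75]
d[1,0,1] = -43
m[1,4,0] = 84.0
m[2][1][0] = -49.0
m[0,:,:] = [[-49.0], [-43.0], [-29.0], [-0.0], [39.0]]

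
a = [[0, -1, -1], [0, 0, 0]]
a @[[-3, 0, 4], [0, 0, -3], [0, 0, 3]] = [[0, 0, 0], [0, 0, 0]]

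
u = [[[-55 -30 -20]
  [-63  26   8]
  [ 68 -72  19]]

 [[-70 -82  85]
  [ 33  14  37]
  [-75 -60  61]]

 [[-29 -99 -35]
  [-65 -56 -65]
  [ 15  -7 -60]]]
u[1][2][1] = -60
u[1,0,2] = 85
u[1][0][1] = -82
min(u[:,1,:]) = -65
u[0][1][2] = 8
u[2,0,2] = -35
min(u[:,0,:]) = -99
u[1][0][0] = -70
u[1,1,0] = 33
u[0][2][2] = 19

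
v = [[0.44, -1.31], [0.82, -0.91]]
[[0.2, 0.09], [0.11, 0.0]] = v @ [[-0.05, -0.12], [-0.17, -0.11]]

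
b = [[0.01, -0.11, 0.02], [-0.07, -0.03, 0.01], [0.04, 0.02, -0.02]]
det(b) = 0.000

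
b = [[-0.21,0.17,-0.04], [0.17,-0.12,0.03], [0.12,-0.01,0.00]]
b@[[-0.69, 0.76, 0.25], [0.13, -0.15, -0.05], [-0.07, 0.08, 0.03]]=[[0.17, -0.19, -0.06], [-0.13, 0.15, 0.05], [-0.08, 0.09, 0.03]]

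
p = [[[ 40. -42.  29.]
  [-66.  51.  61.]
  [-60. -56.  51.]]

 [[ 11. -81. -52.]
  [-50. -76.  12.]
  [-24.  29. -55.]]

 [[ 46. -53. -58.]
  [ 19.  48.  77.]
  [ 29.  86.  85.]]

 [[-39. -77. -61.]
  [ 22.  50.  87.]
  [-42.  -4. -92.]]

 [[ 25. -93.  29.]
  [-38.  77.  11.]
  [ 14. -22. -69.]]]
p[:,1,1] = [51.0, -76.0, 48.0, 50.0, 77.0]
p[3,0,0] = -39.0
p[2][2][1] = 86.0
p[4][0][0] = 25.0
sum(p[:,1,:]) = 285.0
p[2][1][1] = 48.0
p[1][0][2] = -52.0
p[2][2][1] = 86.0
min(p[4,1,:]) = -38.0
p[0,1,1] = 51.0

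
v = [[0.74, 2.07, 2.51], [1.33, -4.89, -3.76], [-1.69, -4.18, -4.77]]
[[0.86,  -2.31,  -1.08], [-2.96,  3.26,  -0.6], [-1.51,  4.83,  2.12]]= v@[[-0.58, -0.75, -0.6],[0.14, -0.91, 0.42],[0.4, 0.05, -0.6]]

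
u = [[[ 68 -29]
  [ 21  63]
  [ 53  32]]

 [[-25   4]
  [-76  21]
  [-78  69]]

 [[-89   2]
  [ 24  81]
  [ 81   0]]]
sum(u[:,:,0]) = -21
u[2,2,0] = 81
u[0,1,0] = 21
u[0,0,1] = -29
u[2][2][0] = 81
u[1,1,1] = 21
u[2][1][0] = 24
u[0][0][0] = 68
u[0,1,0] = 21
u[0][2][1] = 32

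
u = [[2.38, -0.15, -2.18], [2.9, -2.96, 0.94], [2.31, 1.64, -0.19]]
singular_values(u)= [4.7, 3.37, 1.77]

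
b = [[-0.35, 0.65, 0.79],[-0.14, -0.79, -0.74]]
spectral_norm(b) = 1.49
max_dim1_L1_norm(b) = 1.79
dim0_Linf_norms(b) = [0.35, 0.79, 0.79]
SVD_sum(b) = [[-0.10, 0.72, 0.76], [0.1, -0.72, -0.77]] + [[-0.25, -0.07, 0.03],[-0.24, -0.07, 0.03]]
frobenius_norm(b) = 1.54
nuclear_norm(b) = 1.86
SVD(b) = [[-0.70,0.71], [0.71,0.7]] @ diag([1.4931037204823283, 0.36199624291120536]) @ [[0.1,-0.68,-0.72],[-0.96,-0.26,0.11]]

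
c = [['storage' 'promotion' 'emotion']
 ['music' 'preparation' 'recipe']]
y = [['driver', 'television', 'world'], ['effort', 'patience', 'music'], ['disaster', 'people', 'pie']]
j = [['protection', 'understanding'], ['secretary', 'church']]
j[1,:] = ['secretary', 'church']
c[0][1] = 'promotion'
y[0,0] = 'driver'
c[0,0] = 'storage'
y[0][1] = 'television'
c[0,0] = 'storage'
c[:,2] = ['emotion', 'recipe']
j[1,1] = 'church'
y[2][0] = 'disaster'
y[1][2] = 'music'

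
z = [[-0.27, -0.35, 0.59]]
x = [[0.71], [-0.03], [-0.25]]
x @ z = [[-0.19, -0.25, 0.42], [0.01, 0.01, -0.02], [0.07, 0.09, -0.15]]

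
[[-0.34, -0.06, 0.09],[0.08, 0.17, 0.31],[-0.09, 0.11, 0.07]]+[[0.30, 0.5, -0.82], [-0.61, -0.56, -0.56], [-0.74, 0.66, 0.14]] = [[-0.04, 0.44, -0.73], [-0.53, -0.39, -0.25], [-0.83, 0.77, 0.21]]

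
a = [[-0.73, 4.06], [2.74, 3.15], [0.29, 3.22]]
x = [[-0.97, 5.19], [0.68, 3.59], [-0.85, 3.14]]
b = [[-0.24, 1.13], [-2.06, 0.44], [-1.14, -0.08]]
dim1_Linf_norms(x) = [5.19, 3.59, 3.14]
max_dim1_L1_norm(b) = 2.5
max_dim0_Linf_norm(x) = 5.19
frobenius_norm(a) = 6.70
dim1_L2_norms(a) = [4.13, 4.17, 3.23]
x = a + b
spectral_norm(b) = 2.42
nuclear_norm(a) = 8.77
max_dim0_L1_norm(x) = 11.92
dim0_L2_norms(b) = [2.37, 1.22]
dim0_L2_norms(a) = [2.85, 6.06]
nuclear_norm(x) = 8.33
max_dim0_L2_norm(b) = 2.37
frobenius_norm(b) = 2.66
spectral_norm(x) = 7.09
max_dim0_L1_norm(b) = 3.44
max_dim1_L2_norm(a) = 4.17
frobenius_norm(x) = 7.20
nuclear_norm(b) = 3.52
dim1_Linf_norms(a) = [4.06, 3.15, 3.22]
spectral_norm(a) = 6.18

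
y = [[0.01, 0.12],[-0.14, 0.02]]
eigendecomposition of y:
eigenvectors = [[-0.03+0.68j, (-0.03-0.68j)], [-0.73+0.00j, -0.73-0.00j]]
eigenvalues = [(0.02+0.13j), (0.02-0.13j)]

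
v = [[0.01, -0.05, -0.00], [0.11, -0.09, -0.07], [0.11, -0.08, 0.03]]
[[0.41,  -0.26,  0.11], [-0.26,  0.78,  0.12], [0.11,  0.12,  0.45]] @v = [[-0.01, -0.01, 0.02], [0.1, -0.07, -0.05], [0.06, -0.05, 0.01]]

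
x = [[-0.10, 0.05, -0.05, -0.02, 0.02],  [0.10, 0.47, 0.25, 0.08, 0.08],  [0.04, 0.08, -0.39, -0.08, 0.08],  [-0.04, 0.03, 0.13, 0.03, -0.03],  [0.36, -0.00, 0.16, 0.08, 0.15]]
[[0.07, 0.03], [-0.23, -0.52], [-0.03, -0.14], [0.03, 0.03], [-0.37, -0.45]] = x@ [[-0.84, -0.82], [-0.17, -0.74], [-0.28, 0.00], [0.63, -0.27], [-0.52, -0.89]]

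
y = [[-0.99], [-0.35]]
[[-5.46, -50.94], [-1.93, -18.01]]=y@[[5.52,51.45]]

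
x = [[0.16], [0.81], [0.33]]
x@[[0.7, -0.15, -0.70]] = [[0.11, -0.02, -0.11], [0.57, -0.12, -0.57], [0.23, -0.05, -0.23]]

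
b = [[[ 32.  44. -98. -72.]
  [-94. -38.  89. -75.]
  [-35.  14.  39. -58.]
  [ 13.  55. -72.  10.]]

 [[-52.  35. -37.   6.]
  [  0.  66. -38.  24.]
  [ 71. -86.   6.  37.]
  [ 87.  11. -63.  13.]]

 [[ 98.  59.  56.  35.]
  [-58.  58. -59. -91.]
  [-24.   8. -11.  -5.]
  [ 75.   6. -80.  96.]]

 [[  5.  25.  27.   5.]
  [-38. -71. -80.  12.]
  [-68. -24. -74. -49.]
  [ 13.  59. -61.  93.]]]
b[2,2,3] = -5.0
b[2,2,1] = 8.0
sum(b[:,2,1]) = -88.0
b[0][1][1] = -38.0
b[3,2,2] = -74.0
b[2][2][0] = -24.0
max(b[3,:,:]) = 93.0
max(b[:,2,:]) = 71.0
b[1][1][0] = 0.0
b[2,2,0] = -24.0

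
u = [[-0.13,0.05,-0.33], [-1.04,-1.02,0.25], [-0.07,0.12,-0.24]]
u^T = [[-0.13, -1.04, -0.07], [0.05, -1.02, 0.12], [-0.33, 0.25, -0.24]]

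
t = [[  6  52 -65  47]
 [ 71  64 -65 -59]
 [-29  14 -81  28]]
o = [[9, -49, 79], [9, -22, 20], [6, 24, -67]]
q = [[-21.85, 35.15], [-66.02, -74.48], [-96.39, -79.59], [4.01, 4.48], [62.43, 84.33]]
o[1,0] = 9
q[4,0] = 62.43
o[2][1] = 24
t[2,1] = 14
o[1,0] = 9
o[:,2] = [79, 20, -67]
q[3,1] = 4.48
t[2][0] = -29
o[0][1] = -49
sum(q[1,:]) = -140.5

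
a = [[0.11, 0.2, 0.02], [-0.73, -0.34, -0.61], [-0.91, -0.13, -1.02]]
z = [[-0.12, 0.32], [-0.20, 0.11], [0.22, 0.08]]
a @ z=[[-0.05, 0.06], [0.02, -0.32], [-0.09, -0.39]]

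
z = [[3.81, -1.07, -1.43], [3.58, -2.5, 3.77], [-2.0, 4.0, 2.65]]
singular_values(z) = [6.98, 4.91, 2.27]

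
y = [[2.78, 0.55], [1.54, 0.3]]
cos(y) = [[-0.80, -0.36], [-1.0, 0.80]]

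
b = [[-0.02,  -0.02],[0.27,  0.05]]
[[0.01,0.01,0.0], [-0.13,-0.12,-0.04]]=b @ [[-0.49, -0.47, -0.15], [0.11, 0.11, 0.03]]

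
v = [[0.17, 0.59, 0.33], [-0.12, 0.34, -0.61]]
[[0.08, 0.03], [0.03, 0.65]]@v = [[0.01,0.06,0.01], [-0.07,0.24,-0.39]]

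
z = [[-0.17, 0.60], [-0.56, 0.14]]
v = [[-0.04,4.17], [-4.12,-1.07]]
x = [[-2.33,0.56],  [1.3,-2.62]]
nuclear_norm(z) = 1.16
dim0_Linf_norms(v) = [4.12, 4.17]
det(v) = 17.22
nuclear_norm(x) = 5.01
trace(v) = -1.11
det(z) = 0.31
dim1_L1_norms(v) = [4.21, 5.19]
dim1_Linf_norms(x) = [2.33, 2.62]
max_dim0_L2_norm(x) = 2.68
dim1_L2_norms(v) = [4.17, 4.26]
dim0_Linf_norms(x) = [2.33, 2.62]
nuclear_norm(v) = 8.36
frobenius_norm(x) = 3.78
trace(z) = -0.03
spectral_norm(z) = 0.74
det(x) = 5.38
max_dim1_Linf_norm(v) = 4.17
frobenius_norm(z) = 0.85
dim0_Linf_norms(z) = [0.56, 0.6]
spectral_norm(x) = 3.44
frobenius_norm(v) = 5.96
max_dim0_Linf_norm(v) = 4.17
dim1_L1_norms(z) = [0.77, 0.7]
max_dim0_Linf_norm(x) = 2.62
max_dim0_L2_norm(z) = 0.62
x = v @ z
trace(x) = -4.95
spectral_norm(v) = 4.70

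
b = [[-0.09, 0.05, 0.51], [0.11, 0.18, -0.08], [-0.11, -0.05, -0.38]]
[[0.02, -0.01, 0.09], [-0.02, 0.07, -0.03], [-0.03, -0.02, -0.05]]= b @ [[0.1,  0.14,  -0.08], [-0.12,  0.27,  -0.06], [0.06,  -0.03,  0.17]]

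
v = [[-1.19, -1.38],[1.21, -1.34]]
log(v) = [[0.73, -2.51], [2.20, 0.46]]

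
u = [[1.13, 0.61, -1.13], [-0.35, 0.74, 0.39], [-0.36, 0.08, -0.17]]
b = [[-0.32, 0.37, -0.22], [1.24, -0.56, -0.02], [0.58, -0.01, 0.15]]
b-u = [[-1.45, -0.24, 0.91], [1.59, -1.30, -0.41], [0.94, -0.09, 0.32]]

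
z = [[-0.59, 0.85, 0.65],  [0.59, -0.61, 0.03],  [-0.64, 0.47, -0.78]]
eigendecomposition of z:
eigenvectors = [[0.72+0.00j, (-0.01+0.44j), (-0.01-0.44j)],  [(0.66+0j), 0.36-0.22j, (0.36+0.22j)],  [(-0.19+0j), -0.79+0.00j, -0.79-0.00j]]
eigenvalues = [(0.02+0j), (-1+0.49j), (-1-0.49j)]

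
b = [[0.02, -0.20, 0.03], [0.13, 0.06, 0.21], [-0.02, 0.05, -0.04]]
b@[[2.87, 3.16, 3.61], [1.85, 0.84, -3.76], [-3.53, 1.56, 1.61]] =[[-0.42,-0.06,0.87], [-0.26,0.79,0.58], [0.18,-0.08,-0.32]]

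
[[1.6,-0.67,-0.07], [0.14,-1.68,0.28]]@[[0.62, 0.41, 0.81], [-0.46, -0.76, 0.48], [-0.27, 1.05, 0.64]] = [[1.32, 1.09, 0.93],[0.78, 1.63, -0.51]]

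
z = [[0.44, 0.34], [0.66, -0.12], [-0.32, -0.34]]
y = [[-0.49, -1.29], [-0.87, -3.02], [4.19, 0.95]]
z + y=[[-0.05, -0.95], [-0.21, -3.14], [3.87, 0.61]]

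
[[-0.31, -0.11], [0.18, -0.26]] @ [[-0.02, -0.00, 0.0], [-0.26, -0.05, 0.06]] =[[0.03, 0.01, -0.01], [0.06, 0.01, -0.02]]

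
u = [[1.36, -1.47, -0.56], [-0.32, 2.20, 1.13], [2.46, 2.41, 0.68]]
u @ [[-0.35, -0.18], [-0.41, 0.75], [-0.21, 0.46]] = [[0.24, -1.6], [-1.03, 2.23], [-1.99, 1.68]]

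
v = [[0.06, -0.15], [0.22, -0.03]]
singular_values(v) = [0.24, 0.13]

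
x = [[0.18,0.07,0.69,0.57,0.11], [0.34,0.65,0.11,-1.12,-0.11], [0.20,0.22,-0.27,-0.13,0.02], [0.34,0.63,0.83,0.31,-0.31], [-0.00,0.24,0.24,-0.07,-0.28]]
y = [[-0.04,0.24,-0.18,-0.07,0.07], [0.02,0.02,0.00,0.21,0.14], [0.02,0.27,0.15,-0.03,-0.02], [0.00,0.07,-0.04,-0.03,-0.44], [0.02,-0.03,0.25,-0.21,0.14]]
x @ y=[[0.01, 0.27, 0.08, -0.06, -0.23], [-0.00, 0.05, -0.03, 0.17, 0.59], [-0.01, -0.03, -0.07, 0.04, 0.11], [0.01, 0.35, -0.03, 0.14, -0.08], [0.00, 0.07, -0.03, 0.1, 0.02]]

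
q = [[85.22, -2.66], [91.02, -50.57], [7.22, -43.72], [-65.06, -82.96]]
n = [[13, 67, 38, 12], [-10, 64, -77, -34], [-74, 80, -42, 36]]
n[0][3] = 12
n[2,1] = 80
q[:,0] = [85.22, 91.02, 7.22, -65.06]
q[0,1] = -2.66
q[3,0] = -65.06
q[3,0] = -65.06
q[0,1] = -2.66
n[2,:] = [-74, 80, -42, 36]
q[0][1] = -2.66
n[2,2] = -42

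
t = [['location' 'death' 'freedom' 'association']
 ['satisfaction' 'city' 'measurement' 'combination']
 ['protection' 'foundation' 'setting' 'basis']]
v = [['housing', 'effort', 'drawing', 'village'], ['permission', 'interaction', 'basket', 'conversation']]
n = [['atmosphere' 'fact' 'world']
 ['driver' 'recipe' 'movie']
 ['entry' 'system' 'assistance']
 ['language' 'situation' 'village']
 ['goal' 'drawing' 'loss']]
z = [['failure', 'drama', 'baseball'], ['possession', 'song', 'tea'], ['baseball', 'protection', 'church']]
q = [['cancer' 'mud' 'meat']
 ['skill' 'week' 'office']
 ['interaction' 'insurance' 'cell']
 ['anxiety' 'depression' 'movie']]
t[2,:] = ['protection', 'foundation', 'setting', 'basis']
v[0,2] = 'drawing'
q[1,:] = ['skill', 'week', 'office']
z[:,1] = ['drama', 'song', 'protection']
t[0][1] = 'death'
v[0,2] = 'drawing'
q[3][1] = 'depression'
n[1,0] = 'driver'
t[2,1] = 'foundation'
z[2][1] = 'protection'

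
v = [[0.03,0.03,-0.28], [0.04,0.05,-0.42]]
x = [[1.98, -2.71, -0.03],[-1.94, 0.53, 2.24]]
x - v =[[1.95, -2.74, 0.25],[-1.98, 0.48, 2.66]]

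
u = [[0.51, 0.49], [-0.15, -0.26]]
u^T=[[0.51, -0.15],  [0.49, -0.26]]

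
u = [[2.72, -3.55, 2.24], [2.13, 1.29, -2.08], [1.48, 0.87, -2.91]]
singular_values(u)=[5.47, 4.07, 0.74]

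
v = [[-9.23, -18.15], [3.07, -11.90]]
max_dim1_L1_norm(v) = 27.38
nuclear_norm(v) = 29.95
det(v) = 165.56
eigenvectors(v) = [[(0.92+0j), 0.92-0.00j], [0.07-0.37j, 0.07+0.37j]]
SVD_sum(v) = [[-6.01, -19.16],[-3.12, -9.96]] + [[-3.22,1.01], [6.19,-1.94]]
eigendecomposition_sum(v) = [[-4.62+4.63j,  (-9.08-13.05j)],[1.54+2.21j,  -5.95+2.71j]] + [[-4.62-4.63j,(-9.08+13.05j)], [(1.54-2.21j),-5.95-2.71j]]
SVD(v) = [[0.89,0.46], [0.46,-0.89]] @ diag([22.630292589277058, 7.31574721567879]) @ [[-0.3, -0.95], [-0.95, 0.3]]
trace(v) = -21.13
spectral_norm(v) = 22.63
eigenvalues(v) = [(-10.57+7.34j), (-10.57-7.34j)]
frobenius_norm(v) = 23.78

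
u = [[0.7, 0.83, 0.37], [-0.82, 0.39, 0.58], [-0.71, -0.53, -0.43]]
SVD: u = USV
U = [[-0.75, -0.12, 0.65], [0.10, -0.99, -0.06], [0.65, 0.02, 0.76]]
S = [1.5, 1.07, 0.17]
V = [[-0.71, -0.62, -0.33], [0.67, -0.46, -0.58], [-0.21, 0.64, -0.74]]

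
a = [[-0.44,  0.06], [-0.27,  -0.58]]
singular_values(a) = [0.66, 0.41]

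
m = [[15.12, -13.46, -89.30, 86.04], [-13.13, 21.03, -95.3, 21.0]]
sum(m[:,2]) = -184.6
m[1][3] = 21.0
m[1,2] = -95.3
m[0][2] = -89.3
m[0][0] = 15.12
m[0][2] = -89.3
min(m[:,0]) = -13.13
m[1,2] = -95.3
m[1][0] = -13.13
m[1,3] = 21.0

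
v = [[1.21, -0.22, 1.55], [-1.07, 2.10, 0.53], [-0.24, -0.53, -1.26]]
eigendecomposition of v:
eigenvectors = [[-0.32, 0.76, -0.59], [0.94, 0.59, -0.35], [-0.11, -0.29, 0.72]]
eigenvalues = [2.4, 0.45, -0.81]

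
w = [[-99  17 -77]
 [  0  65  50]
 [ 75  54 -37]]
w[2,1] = 54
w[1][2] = 50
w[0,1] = 17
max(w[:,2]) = 50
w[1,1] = 65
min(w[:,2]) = -77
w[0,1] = 17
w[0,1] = 17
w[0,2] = -77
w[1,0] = 0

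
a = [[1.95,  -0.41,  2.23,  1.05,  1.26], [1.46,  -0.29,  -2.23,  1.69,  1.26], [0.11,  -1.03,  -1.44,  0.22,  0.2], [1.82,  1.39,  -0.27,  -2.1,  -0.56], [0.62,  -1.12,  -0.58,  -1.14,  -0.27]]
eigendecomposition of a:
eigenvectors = [[-0.41-0.36j,(-0.41+0.36j),0.06+0.00j,0.21+0.00j,-0.28+0.00j], [-0.60+0.00j,-0.60-0.00j,-0.66+0.00j,(-0.67+0j),(0.08+0j)], [0.13-0.07j,0.13+0.07j,-0.46+0.00j,-0.54+0.00j,(-0.03+0j)], [-0.44-0.01j,-0.44+0.01j,(0.57+0j),0.34+0.00j,-0.42+0.00j], [(0.27-0.22j),(0.27+0.22j),-0.14+0.00j,(-0.32+0j),0.86+0.00j]]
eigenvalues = [(1.9+1.11j), (1.9-1.11j), (-3.16+0j), (-2.78+0j), (-0.01+0j)]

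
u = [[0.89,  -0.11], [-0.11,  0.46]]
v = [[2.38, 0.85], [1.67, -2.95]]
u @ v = [[1.93, 1.08],[0.51, -1.45]]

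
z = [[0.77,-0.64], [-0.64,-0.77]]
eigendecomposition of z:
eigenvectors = [[0.94, 0.34], [-0.34, 0.94]]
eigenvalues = [1.0, -1.0]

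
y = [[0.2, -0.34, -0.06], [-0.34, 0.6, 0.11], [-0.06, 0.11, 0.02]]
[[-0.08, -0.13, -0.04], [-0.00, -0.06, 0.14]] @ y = [[0.03, -0.06, -0.01], [0.01, -0.02, -0.00]]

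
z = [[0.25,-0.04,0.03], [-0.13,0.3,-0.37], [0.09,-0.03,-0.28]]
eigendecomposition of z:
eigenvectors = [[0.32, -0.55, -0.01], [-0.94, -0.83, 0.52], [0.09, -0.05, 0.85]]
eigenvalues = [0.38, 0.19, -0.3]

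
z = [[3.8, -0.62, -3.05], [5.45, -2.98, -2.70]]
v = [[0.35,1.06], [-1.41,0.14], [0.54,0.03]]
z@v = [[0.56, 3.85], [4.65, 5.28]]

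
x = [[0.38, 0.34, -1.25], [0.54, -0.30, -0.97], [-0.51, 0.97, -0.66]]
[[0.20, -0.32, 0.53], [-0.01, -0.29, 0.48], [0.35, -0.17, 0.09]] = x@ [[-0.03,  0.15,  0.27], [0.28,  0.13,  -0.0], [-0.09,  0.34,  -0.34]]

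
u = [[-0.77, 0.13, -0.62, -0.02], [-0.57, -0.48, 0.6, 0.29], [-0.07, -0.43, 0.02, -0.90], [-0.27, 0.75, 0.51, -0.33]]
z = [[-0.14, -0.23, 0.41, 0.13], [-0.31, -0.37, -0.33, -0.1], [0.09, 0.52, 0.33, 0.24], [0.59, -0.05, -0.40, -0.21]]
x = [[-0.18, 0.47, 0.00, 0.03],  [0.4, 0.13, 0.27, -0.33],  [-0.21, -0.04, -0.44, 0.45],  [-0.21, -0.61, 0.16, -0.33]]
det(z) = -0.01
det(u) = 1.00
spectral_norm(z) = 0.92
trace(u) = -1.56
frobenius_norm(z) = 1.27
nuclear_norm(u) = 4.00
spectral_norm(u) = 1.00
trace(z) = -0.39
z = x @ u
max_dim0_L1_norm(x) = 1.25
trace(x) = -0.82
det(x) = -0.01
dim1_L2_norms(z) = [0.51, 0.59, 0.67, 0.74]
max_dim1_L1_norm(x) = 1.31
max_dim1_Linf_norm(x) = 0.61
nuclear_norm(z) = 2.13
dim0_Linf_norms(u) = [0.77, 0.75, 0.62, 0.9]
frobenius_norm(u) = 2.00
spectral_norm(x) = 0.92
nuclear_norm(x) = 2.13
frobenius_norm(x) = 1.27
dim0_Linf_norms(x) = [0.4, 0.61, 0.44, 0.45]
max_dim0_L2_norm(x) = 0.78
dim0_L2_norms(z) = [0.69, 0.68, 0.74, 0.36]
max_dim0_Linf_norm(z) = 0.59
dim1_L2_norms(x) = [0.5, 0.6, 0.66, 0.74]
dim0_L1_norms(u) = [1.68, 1.79, 1.75, 1.54]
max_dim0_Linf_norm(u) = 0.9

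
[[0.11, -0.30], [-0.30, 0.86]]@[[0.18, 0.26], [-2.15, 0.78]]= [[0.66, -0.21], [-1.90, 0.59]]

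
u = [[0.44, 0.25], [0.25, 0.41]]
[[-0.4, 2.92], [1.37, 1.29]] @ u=[[0.55,  1.1], [0.93,  0.87]]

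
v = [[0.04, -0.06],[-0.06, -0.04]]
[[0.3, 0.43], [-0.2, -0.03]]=v @ [[4.67, 3.67], [-1.95, -4.68]]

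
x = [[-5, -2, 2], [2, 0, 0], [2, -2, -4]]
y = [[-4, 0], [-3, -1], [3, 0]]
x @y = [[32, 2], [-8, 0], [-14, 2]]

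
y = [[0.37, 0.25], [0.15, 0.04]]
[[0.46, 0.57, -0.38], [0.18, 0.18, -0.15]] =y@[[1.22, 0.99, -1.01],[0.04, 0.82, -0.04]]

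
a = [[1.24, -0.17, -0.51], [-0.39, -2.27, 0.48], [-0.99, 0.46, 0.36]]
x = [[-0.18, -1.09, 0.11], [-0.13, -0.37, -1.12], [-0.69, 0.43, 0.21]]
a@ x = [[0.15, -1.51, 0.22], [0.03, 1.47, 2.6], [-0.13, 1.06, -0.55]]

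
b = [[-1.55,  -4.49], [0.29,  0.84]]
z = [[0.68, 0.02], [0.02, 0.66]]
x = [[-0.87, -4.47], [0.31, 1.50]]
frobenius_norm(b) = 4.83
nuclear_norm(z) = 1.34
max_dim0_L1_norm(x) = 5.97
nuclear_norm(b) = 4.83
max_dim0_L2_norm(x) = 4.71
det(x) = 0.08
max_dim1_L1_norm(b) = 6.04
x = z + b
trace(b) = -0.71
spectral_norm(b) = 4.83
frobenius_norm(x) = 4.80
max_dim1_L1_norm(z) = 0.7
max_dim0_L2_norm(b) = 4.57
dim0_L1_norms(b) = [1.84, 5.33]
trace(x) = 0.63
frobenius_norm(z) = 0.95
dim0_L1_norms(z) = [0.7, 0.68]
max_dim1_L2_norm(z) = 0.68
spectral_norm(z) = 0.69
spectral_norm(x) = 4.80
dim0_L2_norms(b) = [1.58, 4.57]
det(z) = 0.45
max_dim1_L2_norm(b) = 4.75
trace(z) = 1.34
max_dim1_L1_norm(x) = 5.34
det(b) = 0.00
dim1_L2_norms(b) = [4.75, 0.89]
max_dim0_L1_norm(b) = 5.33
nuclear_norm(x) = 4.82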